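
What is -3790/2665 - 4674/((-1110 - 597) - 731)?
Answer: 321619/649727 ≈ 0.49501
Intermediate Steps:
-3790/2665 - 4674/((-1110 - 597) - 731) = -3790*1/2665 - 4674/(-1707 - 731) = -758/533 - 4674/(-2438) = -758/533 - 4674*(-1/2438) = -758/533 + 2337/1219 = 321619/649727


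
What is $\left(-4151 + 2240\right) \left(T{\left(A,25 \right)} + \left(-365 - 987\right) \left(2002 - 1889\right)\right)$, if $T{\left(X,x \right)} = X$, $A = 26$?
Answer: $291905250$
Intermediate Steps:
$\left(-4151 + 2240\right) \left(T{\left(A,25 \right)} + \left(-365 - 987\right) \left(2002 - 1889\right)\right) = \left(-4151 + 2240\right) \left(26 + \left(-365 - 987\right) \left(2002 - 1889\right)\right) = - 1911 \left(26 - 152776\right) = \left(-1911\right) \left(-152750\right) = 291905250$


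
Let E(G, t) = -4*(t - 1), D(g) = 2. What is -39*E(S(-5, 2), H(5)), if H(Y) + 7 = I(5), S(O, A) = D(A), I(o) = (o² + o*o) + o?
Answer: 7332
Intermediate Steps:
I(o) = o + 2*o² (I(o) = (o² + o²) + o = 2*o² + o = o + 2*o²)
S(O, A) = 2
H(Y) = 48 (H(Y) = -7 + 5*(1 + 2*5) = -7 + 5*(1 + 10) = -7 + 5*11 = -7 + 55 = 48)
E(G, t) = 4 - 4*t (E(G, t) = -4*(-1 + t) = 4 - 4*t)
-39*E(S(-5, 2), H(5)) = -39*(4 - 4*48) = -39*(4 - 192) = -39*(-188) = 7332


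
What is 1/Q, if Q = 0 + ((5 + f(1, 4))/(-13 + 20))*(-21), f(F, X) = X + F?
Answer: -1/30 ≈ -0.033333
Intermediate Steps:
f(F, X) = F + X
Q = -30 (Q = 0 + ((5 + (1 + 4))/(-13 + 20))*(-21) = 0 + ((5 + 5)/7)*(-21) = 0 + (10*(1/7))*(-21) = 0 + (10/7)*(-21) = 0 - 30 = -30)
1/Q = 1/(-30) = -1/30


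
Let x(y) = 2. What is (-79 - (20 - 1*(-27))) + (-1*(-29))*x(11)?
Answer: -68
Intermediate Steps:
(-79 - (20 - 1*(-27))) + (-1*(-29))*x(11) = (-79 - (20 - 1*(-27))) - 1*(-29)*2 = (-79 - (20 + 27)) + 29*2 = (-79 - 1*47) + 58 = (-79 - 47) + 58 = -126 + 58 = -68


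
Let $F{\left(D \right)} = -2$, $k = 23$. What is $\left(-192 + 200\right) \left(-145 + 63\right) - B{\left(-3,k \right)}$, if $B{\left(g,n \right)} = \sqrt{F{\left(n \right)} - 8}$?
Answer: $-656 - i \sqrt{10} \approx -656.0 - 3.1623 i$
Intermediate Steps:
$B{\left(g,n \right)} = i \sqrt{10}$ ($B{\left(g,n \right)} = \sqrt{-2 - 8} = \sqrt{-10} = i \sqrt{10}$)
$\left(-192 + 200\right) \left(-145 + 63\right) - B{\left(-3,k \right)} = \left(-192 + 200\right) \left(-145 + 63\right) - i \sqrt{10} = 8 \left(-82\right) - i \sqrt{10} = -656 - i \sqrt{10}$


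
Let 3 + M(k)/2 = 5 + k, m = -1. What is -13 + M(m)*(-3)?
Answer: -19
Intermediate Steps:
M(k) = 4 + 2*k (M(k) = -6 + 2*(5 + k) = -6 + (10 + 2*k) = 4 + 2*k)
-13 + M(m)*(-3) = -13 + (4 + 2*(-1))*(-3) = -13 + (4 - 2)*(-3) = -13 + 2*(-3) = -13 - 6 = -19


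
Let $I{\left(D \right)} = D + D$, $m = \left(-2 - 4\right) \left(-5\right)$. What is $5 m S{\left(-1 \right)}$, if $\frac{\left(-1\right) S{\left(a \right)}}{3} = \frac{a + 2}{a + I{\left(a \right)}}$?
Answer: $150$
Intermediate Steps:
$m = 30$ ($m = \left(-6\right) \left(-5\right) = 30$)
$I{\left(D \right)} = 2 D$
$S{\left(a \right)} = - \frac{2 + a}{a}$ ($S{\left(a \right)} = - 3 \frac{a + 2}{a + 2 a} = - 3 \frac{2 + a}{3 a} = - \frac{2 + a}{a}$)
$5 m S{\left(-1 \right)} = 5 \cdot 30 \frac{-2 - -1}{-1} = 150 \left(- (-2 + 1)\right) = 150 \left(\left(-1\right) \left(-1\right)\right) = 150 \cdot 1 = 150$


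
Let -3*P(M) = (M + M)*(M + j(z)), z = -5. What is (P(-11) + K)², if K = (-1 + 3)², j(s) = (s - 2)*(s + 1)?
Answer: 148996/9 ≈ 16555.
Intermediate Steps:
j(s) = (1 + s)*(-2 + s) (j(s) = (-2 + s)*(1 + s) = (1 + s)*(-2 + s))
P(M) = -2*M*(28 + M)/3 (P(M) = -(M + M)*(M + (-2 + (-5)² - 1*(-5)))/3 = -2*M*(M + (-2 + 25 + 5))/3 = -2*M*(M + 28)/3 = -2*M*(28 + M)/3)
K = 4 (K = 2² = 4)
(P(-11) + K)² = (-⅔*(-11)*(28 - 11) + 4)² = (-⅔*(-11)*17 + 4)² = (374/3 + 4)² = (386/3)² = 148996/9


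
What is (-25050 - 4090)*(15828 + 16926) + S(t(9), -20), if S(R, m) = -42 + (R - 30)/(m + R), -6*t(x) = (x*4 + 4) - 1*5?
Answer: -29587999619/31 ≈ -9.5445e+8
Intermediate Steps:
t(x) = ⅙ - 2*x/3 (t(x) = -((x*4 + 4) - 1*5)/6 = -((4*x + 4) - 5)/6 = -((4 + 4*x) - 5)/6 = -(-1 + 4*x)/6 = ⅙ - 2*x/3)
S(R, m) = -42 + (-30 + R)/(R + m)
(-25050 - 4090)*(15828 + 16926) + S(t(9), -20) = (-25050 - 4090)*(15828 + 16926) + (-30 - 42*(-20) - 41*(⅙ - ⅔*9))/((⅙ - ⅔*9) - 20) = -29140*32754 + (-30 + 840 - 41*(⅙ - 6))/((⅙ - 6) - 20) = -954451560 + (-30 + 840 - 41*(-35/6))/(-35/6 - 20) = -954451560 + (-30 + 840 + 1435/6)/(-155/6) = -954451560 - 6/155*6295/6 = -954451560 - 1259/31 = -29587999619/31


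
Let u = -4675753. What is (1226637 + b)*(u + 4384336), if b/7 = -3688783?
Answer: 7167355653948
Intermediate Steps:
b = -25821481 (b = 7*(-3688783) = -25821481)
(1226637 + b)*(u + 4384336) = (1226637 - 25821481)*(-4675753 + 4384336) = -24594844*(-291417) = 7167355653948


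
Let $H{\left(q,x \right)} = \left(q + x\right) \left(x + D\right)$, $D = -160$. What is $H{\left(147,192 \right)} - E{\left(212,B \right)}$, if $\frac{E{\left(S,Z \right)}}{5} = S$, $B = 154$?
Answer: $9788$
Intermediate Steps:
$E{\left(S,Z \right)} = 5 S$
$H{\left(q,x \right)} = \left(-160 + x\right) \left(q + x\right)$ ($H{\left(q,x \right)} = \left(q + x\right) \left(x - 160\right) = \left(q + x\right) \left(-160 + x\right) = \left(-160 + x\right) \left(q + x\right)$)
$H{\left(147,192 \right)} - E{\left(212,B \right)} = \left(192^{2} - 23520 - 30720 + 147 \cdot 192\right) - 5 \cdot 212 = \left(36864 - 23520 - 30720 + 28224\right) - 1060 = 10848 - 1060 = 9788$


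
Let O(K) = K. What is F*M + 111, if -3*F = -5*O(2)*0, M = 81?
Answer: 111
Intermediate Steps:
F = 0 (F = -(-5*2)*0/3 = -(-10)*0/3 = -⅓*0 = 0)
F*M + 111 = 0*81 + 111 = 0 + 111 = 111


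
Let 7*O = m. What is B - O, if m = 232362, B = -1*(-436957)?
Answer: 2826337/7 ≈ 4.0376e+5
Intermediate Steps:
B = 436957
O = 232362/7 (O = (⅐)*232362 = 232362/7 ≈ 33195.)
B - O = 436957 - 1*232362/7 = 436957 - 232362/7 = 2826337/7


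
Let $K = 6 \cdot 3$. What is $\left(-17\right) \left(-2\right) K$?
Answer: $612$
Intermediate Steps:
$K = 18$
$\left(-17\right) \left(-2\right) K = \left(-17\right) \left(-2\right) 18 = 34 \cdot 18 = 612$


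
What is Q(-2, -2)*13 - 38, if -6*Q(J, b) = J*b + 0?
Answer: -140/3 ≈ -46.667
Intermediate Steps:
Q(J, b) = -J*b/6 (Q(J, b) = -(J*b + 0)/6 = -J*b/6)
Q(-2, -2)*13 - 38 = -⅙*(-2)*(-2)*13 - 38 = -⅔*13 - 38 = -26/3 - 38 = -140/3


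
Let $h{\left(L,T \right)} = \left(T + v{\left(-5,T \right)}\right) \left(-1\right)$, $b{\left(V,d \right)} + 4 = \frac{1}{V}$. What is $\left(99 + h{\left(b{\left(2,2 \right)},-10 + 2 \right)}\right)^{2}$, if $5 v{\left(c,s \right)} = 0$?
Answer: $11449$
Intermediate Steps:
$b{\left(V,d \right)} = -4 + \frac{1}{V}$
$v{\left(c,s \right)} = 0$ ($v{\left(c,s \right)} = \frac{1}{5} \cdot 0 = 0$)
$h{\left(L,T \right)} = - T$ ($h{\left(L,T \right)} = \left(T + 0\right) \left(-1\right) = T \left(-1\right) = - T$)
$\left(99 + h{\left(b{\left(2,2 \right)},-10 + 2 \right)}\right)^{2} = \left(99 - \left(-10 + 2\right)\right)^{2} = \left(99 - -8\right)^{2} = \left(99 + 8\right)^{2} = 107^{2} = 11449$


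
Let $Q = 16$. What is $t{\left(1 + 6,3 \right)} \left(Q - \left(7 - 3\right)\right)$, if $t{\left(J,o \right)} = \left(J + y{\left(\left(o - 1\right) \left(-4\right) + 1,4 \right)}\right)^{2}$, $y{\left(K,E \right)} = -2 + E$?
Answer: $972$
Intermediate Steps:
$t{\left(J,o \right)} = \left(2 + J\right)^{2}$ ($t{\left(J,o \right)} = \left(J + \left(-2 + 4\right)\right)^{2} = \left(J + 2\right)^{2} = \left(2 + J\right)^{2}$)
$t{\left(1 + 6,3 \right)} \left(Q - \left(7 - 3\right)\right) = \left(2 + \left(1 + 6\right)\right)^{2} \left(16 - \left(7 - 3\right)\right) = \left(2 + 7\right)^{2} \left(16 - 4\right) = 9^{2} \left(16 + \left(-7 + 3\right)\right) = 81 \left(16 - 4\right) = 81 \cdot 12 = 972$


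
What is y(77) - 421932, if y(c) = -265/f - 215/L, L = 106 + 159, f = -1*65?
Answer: -290708898/689 ≈ -4.2193e+5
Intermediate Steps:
f = -65
L = 265
y(c) = 2250/689 (y(c) = -265/(-65) - 215/265 = -265*(-1/65) - 215*1/265 = 53/13 - 43/53 = 2250/689)
y(77) - 421932 = 2250/689 - 421932 = -290708898/689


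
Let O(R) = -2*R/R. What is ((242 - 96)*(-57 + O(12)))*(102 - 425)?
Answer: 2782322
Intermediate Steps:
O(R) = -2 (O(R) = -2*1 = -2)
((242 - 96)*(-57 + O(12)))*(102 - 425) = ((242 - 96)*(-57 - 2))*(102 - 425) = (146*(-59))*(-323) = -8614*(-323) = 2782322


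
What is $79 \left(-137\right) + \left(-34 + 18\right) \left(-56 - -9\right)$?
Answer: $-10071$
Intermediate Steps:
$79 \left(-137\right) + \left(-34 + 18\right) \left(-56 - -9\right) = -10823 - 16 \left(-56 + 9\right) = -10823 - -752 = -10823 + 752 = -10071$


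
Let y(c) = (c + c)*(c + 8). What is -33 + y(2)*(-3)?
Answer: -153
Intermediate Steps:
y(c) = 2*c*(8 + c) (y(c) = (2*c)*(8 + c) = 2*c*(8 + c))
-33 + y(2)*(-3) = -33 + (2*2*(8 + 2))*(-3) = -33 + (2*2*10)*(-3) = -33 + 40*(-3) = -33 - 120 = -153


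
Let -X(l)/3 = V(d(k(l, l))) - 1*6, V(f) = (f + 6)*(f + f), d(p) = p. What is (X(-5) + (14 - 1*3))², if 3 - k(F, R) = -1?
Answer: 44521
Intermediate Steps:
k(F, R) = 4 (k(F, R) = 3 - 1*(-1) = 3 + 1 = 4)
V(f) = 2*f*(6 + f) (V(f) = (6 + f)*(2*f) = 2*f*(6 + f))
X(l) = -222 (X(l) = -3*(2*4*(6 + 4) - 1*6) = -3*(2*4*10 - 6) = -3*(80 - 6) = -3*74 = -222)
(X(-5) + (14 - 1*3))² = (-222 + (14 - 1*3))² = (-222 + (14 - 3))² = (-222 + 11)² = (-211)² = 44521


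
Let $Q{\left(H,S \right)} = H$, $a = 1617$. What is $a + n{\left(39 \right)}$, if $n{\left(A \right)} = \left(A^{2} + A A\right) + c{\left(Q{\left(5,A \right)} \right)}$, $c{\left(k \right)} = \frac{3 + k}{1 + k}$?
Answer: $\frac{13981}{3} \approx 4660.3$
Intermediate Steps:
$c{\left(k \right)} = \frac{3 + k}{1 + k}$
$n{\left(A \right)} = \frac{4}{3} + 2 A^{2}$ ($n{\left(A \right)} = \left(A^{2} + A A\right) + \frac{3 + 5}{1 + 5} = \left(A^{2} + A^{2}\right) + \frac{1}{6} \cdot 8 = 2 A^{2} + \frac{1}{6} \cdot 8 = 2 A^{2} + \frac{4}{3} = \frac{4}{3} + 2 A^{2}$)
$a + n{\left(39 \right)} = 1617 + \left(\frac{4}{3} + 2 \cdot 39^{2}\right) = 1617 + \left(\frac{4}{3} + 2 \cdot 1521\right) = 1617 + \left(\frac{4}{3} + 3042\right) = 1617 + \frac{9130}{3} = \frac{13981}{3}$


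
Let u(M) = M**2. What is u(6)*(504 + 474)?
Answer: 35208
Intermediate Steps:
u(6)*(504 + 474) = 6**2*(504 + 474) = 36*978 = 35208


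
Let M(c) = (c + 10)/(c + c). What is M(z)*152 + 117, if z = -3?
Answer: -181/3 ≈ -60.333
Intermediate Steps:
M(c) = (10 + c)/(2*c) (M(c) = (10 + c)/((2*c)) = (10 + c)*(1/(2*c)) = (10 + c)/(2*c))
M(z)*152 + 117 = ((1/2)*(10 - 3)/(-3))*152 + 117 = ((1/2)*(-1/3)*7)*152 + 117 = -7/6*152 + 117 = -532/3 + 117 = -181/3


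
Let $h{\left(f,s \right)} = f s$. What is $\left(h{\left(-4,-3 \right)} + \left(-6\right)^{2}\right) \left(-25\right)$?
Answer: $-1200$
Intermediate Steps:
$\left(h{\left(-4,-3 \right)} + \left(-6\right)^{2}\right) \left(-25\right) = \left(\left(-4\right) \left(-3\right) + \left(-6\right)^{2}\right) \left(-25\right) = \left(12 + 36\right) \left(-25\right) = 48 \left(-25\right) = -1200$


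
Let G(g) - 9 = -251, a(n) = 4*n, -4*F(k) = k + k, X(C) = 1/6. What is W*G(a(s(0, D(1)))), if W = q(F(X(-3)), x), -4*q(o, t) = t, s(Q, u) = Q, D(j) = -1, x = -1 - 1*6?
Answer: -847/2 ≈ -423.50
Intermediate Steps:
x = -7 (x = -1 - 6 = -7)
X(C) = ⅙
F(k) = -k/2 (F(k) = -(k + k)/4 = -k/2)
q(o, t) = -t/4
G(g) = -242 (G(g) = 9 - 251 = -242)
W = 7/4 (W = -¼*(-7) = 7/4 ≈ 1.7500)
W*G(a(s(0, D(1)))) = (7/4)*(-242) = -847/2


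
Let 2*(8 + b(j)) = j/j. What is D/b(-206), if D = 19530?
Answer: -2604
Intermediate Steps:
b(j) = -15/2 (b(j) = -8 + (j/j)/2 = -8 + (½)*1 = -8 + ½ = -15/2)
D/b(-206) = 19530/(-15/2) = 19530*(-2/15) = -2604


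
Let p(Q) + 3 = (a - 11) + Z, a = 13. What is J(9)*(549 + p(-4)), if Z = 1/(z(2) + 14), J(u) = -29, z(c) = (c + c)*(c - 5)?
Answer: -31813/2 ≈ -15907.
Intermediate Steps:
z(c) = 2*c*(-5 + c) (z(c) = (2*c)*(-5 + c) = 2*c*(-5 + c))
Z = 1/2 (Z = 1/(2*2*(-5 + 2) + 14) = 1/(2*2*(-3) + 14) = 1/(-12 + 14) = 1/2 ≈ 0.50000)
p(Q) = -1/2 (p(Q) = -3 + ((13 - 11) + 1/2) = -3 + (2 + 1/2) = -3 + 5/2 = -1/2)
J(9)*(549 + p(-4)) = -29*(549 - 1/2) = -29*1097/2 = -31813/2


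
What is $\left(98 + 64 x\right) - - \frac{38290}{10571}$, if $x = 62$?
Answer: $\frac{43019976}{10571} \approx 4069.6$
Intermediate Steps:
$\left(98 + 64 x\right) - - \frac{38290}{10571} = \left(98 + 64 \cdot 62\right) - - \frac{38290}{10571} = \left(98 + 3968\right) - \left(-38290\right) \frac{1}{10571} = 4066 - - \frac{38290}{10571} = 4066 + \frac{38290}{10571} = \frac{43019976}{10571}$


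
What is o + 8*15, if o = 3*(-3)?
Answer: 111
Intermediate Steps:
o = -9
o + 8*15 = -9 + 8*15 = -9 + 120 = 111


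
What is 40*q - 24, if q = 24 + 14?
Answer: 1496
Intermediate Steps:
q = 38
40*q - 24 = 40*38 - 24 = 1520 - 24 = 1496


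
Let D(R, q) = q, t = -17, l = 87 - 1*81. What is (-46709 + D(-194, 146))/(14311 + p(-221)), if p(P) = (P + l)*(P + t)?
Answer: -15521/21827 ≈ -0.71109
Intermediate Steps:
l = 6 (l = 87 - 81 = 6)
p(P) = (-17 + P)*(6 + P) (p(P) = (P + 6)*(P - 17) = (6 + P)*(-17 + P) = (-17 + P)*(6 + P))
(-46709 + D(-194, 146))/(14311 + p(-221)) = (-46709 + 146)/(14311 + (-102 + (-221)**2 - 11*(-221))) = -46563/(14311 + (-102 + 48841 + 2431)) = -46563/(14311 + 51170) = -46563/65481 = -46563*1/65481 = -15521/21827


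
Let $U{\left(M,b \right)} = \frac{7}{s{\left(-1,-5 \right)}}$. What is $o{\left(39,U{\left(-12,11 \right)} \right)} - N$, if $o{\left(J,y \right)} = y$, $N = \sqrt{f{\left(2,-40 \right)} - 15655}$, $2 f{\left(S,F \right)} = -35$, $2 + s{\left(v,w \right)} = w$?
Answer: $-1 - \frac{i \sqrt{62690}}{2} \approx -1.0 - 125.19 i$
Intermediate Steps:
$s{\left(v,w \right)} = -2 + w$
$f{\left(S,F \right)} = - \frac{35}{2}$ ($f{\left(S,F \right)} = \frac{1}{2} \left(-35\right) = - \frac{35}{2}$)
$U{\left(M,b \right)} = -1$ ($U{\left(M,b \right)} = \frac{7}{-2 - 5} = \frac{7}{-7} = 7 \left(- \frac{1}{7}\right) = -1$)
$N = \frac{i \sqrt{62690}}{2}$ ($N = \sqrt{- \frac{35}{2} - 15655} = \sqrt{- \frac{31345}{2}} = \frac{i \sqrt{62690}}{2} \approx 125.19 i$)
$o{\left(39,U{\left(-12,11 \right)} \right)} - N = -1 - \frac{i \sqrt{62690}}{2}$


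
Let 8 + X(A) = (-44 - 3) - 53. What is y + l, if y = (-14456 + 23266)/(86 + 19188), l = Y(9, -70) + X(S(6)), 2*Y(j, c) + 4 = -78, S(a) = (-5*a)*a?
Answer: -1431508/9637 ≈ -148.54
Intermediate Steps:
S(a) = -5*a**2
Y(j, c) = -41 (Y(j, c) = -2 + (1/2)*(-78) = -2 - 39 = -41)
X(A) = -108 (X(A) = -8 + ((-44 - 3) - 53) = -8 + (-47 - 53) = -8 - 100 = -108)
l = -149 (l = -41 - 108 = -149)
y = 4405/9637 (y = 8810/19274 = 8810*(1/19274) = 4405/9637 ≈ 0.45709)
y + l = 4405/9637 - 149 = -1431508/9637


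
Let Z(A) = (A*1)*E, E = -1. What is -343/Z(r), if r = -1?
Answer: -343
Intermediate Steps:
Z(A) = -A (Z(A) = (A*1)*(-1) = A*(-1) = -A)
-343/Z(r) = -343/((-1*(-1))) = -343/1 = -343*1 = -343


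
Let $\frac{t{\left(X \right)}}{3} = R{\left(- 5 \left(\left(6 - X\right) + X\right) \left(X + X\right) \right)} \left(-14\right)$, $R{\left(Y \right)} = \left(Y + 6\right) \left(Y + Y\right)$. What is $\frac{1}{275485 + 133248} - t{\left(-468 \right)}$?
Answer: $\frac{27077339105631361}{408733} \approx 6.6247 \cdot 10^{10}$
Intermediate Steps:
$R{\left(Y \right)} = 2 Y \left(6 + Y\right)$ ($R{\left(Y \right)} = \left(6 + Y\right) 2 Y = 2 Y \left(6 + Y\right)$)
$t{\left(X \right)} = 5040 X \left(6 - 60 X\right)$ ($t{\left(X \right)} = 3 \cdot 2 - 5 \left(\left(6 - X\right) + X\right) \left(X + X\right) \left(6 + - 5 \left(\left(6 - X\right) + X\right) \left(X + X\right)\right) \left(-14\right) = 3 \cdot 2 \left(-5\right) 6 \cdot 2 X \left(6 + \left(-5\right) 6 \cdot 2 X\right) \left(-14\right) = 3 \cdot 2 \left(- 30 \cdot 2 X\right) \left(6 - 30 \cdot 2 X\right) \left(-14\right) = 3 \cdot 2 \left(- 60 X\right) \left(6 - 60 X\right) \left(-14\right) = 3 - 120 X \left(6 - 60 X\right) \left(-14\right) = 3 \cdot 1680 X \left(6 - 60 X\right) = 5040 X \left(6 - 60 X\right)$)
$\frac{1}{275485 + 133248} - t{\left(-468 \right)} = \frac{1}{275485 + 133248} - 30240 \left(-468\right) \left(1 - -4680\right) = \frac{1}{408733} - 30240 \left(-468\right) \left(1 + 4680\right) = \frac{1}{408733} - 30240 \left(-468\right) 4681 = \frac{1}{408733} - -66247009920 = \frac{1}{408733} + 66247009920 = \frac{27077339105631361}{408733}$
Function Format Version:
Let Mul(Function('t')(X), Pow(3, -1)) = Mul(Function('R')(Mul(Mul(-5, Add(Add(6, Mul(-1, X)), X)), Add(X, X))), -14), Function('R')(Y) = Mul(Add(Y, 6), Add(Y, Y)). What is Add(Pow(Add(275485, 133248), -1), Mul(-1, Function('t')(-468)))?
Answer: Rational(27077339105631361, 408733) ≈ 6.6247e+10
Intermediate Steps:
Function('R')(Y) = Mul(2, Y, Add(6, Y)) (Function('R')(Y) = Mul(Add(6, Y), Mul(2, Y)) = Mul(2, Y, Add(6, Y)))
Function('t')(X) = Mul(5040, X, Add(6, Mul(-60, X))) (Function('t')(X) = Mul(3, Mul(Mul(2, Mul(Mul(-5, Add(Add(6, Mul(-1, X)), X)), Add(X, X)), Add(6, Mul(Mul(-5, Add(Add(6, Mul(-1, X)), X)), Add(X, X)))), -14)) = Mul(3, Mul(Mul(2, Mul(Mul(-5, 6), Mul(2, X)), Add(6, Mul(Mul(-5, 6), Mul(2, X)))), -14)) = Mul(3, Mul(Mul(2, Mul(-30, Mul(2, X)), Add(6, Mul(-30, Mul(2, X)))), -14)) = Mul(3, Mul(Mul(2, Mul(-60, X), Add(6, Mul(-60, X))), -14)) = Mul(3, Mul(Mul(-120, X, Add(6, Mul(-60, X))), -14)) = Mul(3, Mul(1680, X, Add(6, Mul(-60, X)))) = Mul(5040, X, Add(6, Mul(-60, X))))
Add(Pow(Add(275485, 133248), -1), Mul(-1, Function('t')(-468))) = Add(Pow(Add(275485, 133248), -1), Mul(-1, Mul(30240, -468, Add(1, Mul(-10, -468))))) = Add(Pow(408733, -1), Mul(-1, Mul(30240, -468, Add(1, 4680)))) = Add(Rational(1, 408733), Mul(-1, Mul(30240, -468, 4681))) = Add(Rational(1, 408733), Mul(-1, -66247009920)) = Add(Rational(1, 408733), 66247009920) = Rational(27077339105631361, 408733)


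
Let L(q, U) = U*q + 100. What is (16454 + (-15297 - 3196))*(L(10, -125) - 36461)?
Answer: 76688829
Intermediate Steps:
L(q, U) = 100 + U*q
(16454 + (-15297 - 3196))*(L(10, -125) - 36461) = (16454 + (-15297 - 3196))*((100 - 125*10) - 36461) = (16454 - 18493)*((100 - 1250) - 36461) = -2039*(-1150 - 36461) = -2039*(-37611) = 76688829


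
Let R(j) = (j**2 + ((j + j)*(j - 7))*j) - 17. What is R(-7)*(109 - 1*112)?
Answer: 4020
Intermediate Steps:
R(j) = -17 + j**2 + 2*j**2*(-7 + j) (R(j) = (j**2 + ((2*j)*(-7 + j))*j) - 17 = (j**2 + (2*j*(-7 + j))*j) - 17 = (j**2 + 2*j**2*(-7 + j)) - 17 = -17 + j**2 + 2*j**2*(-7 + j))
R(-7)*(109 - 1*112) = (-17 - 13*(-7)**2 + 2*(-7)**3)*(109 - 1*112) = (-17 - 13*49 + 2*(-343))*(109 - 112) = (-17 - 637 - 686)*(-3) = -1340*(-3) = 4020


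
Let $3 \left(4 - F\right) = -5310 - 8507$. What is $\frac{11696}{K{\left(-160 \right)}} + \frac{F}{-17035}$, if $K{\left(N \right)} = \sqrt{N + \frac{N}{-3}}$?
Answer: $- \frac{13829}{51105} - \frac{1462 i \sqrt{15}}{5} \approx -0.2706 - 1132.5 i$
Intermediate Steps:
$F = \frac{13829}{3}$ ($F = 4 - \frac{-5310 - 8507}{3} = 4 - - \frac{13817}{3} = 4 + \frac{13817}{3} = \frac{13829}{3} \approx 4609.7$)
$K{\left(N \right)} = \frac{\sqrt{6} \sqrt{N}}{3}$ ($K{\left(N \right)} = \sqrt{N + N \left(- \frac{1}{3}\right)} = \sqrt{N - \frac{N}{3}} = \sqrt{\frac{2 N}{3}} = \frac{\sqrt{6} \sqrt{N}}{3}$)
$\frac{11696}{K{\left(-160 \right)}} + \frac{F}{-17035} = \frac{11696}{\frac{1}{3} \sqrt{6} \sqrt{-160}} + \frac{13829}{3 \left(-17035\right)} = \frac{11696}{\frac{1}{3} \sqrt{6} \cdot 4 i \sqrt{10}} + \frac{13829}{3} \left(- \frac{1}{17035}\right) = \frac{11696}{\frac{8}{3} i \sqrt{15}} - \frac{13829}{51105} = 11696 \left(- \frac{i \sqrt{15}}{40}\right) - \frac{13829}{51105} = - \frac{1462 i \sqrt{15}}{5} - \frac{13829}{51105} = - \frac{13829}{51105} - \frac{1462 i \sqrt{15}}{5}$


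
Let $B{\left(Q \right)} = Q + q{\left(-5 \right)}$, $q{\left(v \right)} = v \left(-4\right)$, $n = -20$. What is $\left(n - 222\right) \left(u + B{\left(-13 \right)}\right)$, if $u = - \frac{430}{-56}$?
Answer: $- \frac{49731}{14} \approx -3552.2$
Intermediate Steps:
$q{\left(v \right)} = - 4 v$
$u = \frac{215}{28}$ ($u = \left(-430\right) \left(- \frac{1}{56}\right) = \frac{215}{28} \approx 7.6786$)
$B{\left(Q \right)} = 20 + Q$ ($B{\left(Q \right)} = Q - -20 = Q + 20 = 20 + Q$)
$\left(n - 222\right) \left(u + B{\left(-13 \right)}\right) = \left(-20 - 222\right) \left(\frac{215}{28} + \left(20 - 13\right)\right) = - 242 \left(\frac{215}{28} + 7\right) = \left(-242\right) \frac{411}{28} = - \frac{49731}{14}$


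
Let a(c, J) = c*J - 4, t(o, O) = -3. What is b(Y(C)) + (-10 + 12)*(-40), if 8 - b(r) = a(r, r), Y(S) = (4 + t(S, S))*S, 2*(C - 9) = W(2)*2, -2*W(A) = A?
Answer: -132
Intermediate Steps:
W(A) = -A/2
C = 8 (C = 9 + (-1/2*2*2)/2 = 9 + (-1*2)/2 = 9 + (1/2)*(-2) = 9 - 1 = 8)
a(c, J) = -4 + J*c (a(c, J) = J*c - 4 = -4 + J*c)
Y(S) = S (Y(S) = (4 - 3)*S = 1*S = S)
b(r) = 12 - r**2 (b(r) = 8 - (-4 + r*r) = 8 - (-4 + r**2) = 8 + (4 - r**2) = 12 - r**2)
b(Y(C)) + (-10 + 12)*(-40) = (12 - 1*8**2) + (-10 + 12)*(-40) = (12 - 1*64) + 2*(-40) = (12 - 64) - 80 = -52 - 80 = -132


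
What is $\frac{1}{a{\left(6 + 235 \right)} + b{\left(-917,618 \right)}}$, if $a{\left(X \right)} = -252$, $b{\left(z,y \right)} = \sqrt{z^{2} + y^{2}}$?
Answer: $\frac{252}{1159309} + \frac{\sqrt{1222813}}{1159309} \approx 0.0011712$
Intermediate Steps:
$b{\left(z,y \right)} = \sqrt{y^{2} + z^{2}}$
$\frac{1}{a{\left(6 + 235 \right)} + b{\left(-917,618 \right)}} = \frac{1}{-252 + \sqrt{618^{2} + \left(-917\right)^{2}}} = \frac{1}{-252 + \sqrt{381924 + 840889}} = \frac{1}{-252 + \sqrt{1222813}}$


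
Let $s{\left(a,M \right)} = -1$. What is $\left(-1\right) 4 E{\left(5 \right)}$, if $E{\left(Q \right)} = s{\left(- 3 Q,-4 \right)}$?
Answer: $4$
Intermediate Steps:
$E{\left(Q \right)} = -1$
$\left(-1\right) 4 E{\left(5 \right)} = \left(-1\right) 4 \left(-1\right) = \left(-4\right) \left(-1\right) = 4$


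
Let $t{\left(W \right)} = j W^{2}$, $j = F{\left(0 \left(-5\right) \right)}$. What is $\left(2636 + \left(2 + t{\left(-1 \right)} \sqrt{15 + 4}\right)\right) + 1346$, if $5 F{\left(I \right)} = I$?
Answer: $3984$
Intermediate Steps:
$F{\left(I \right)} = \frac{I}{5}$
$j = 0$ ($j = \frac{0 \left(-5\right)}{5} = \frac{1}{5} \cdot 0 = 0$)
$t{\left(W \right)} = 0$ ($t{\left(W \right)} = 0 W^{2} = 0$)
$\left(2636 + \left(2 + t{\left(-1 \right)} \sqrt{15 + 4}\right)\right) + 1346 = \left(2636 + \left(2 + 0 \sqrt{15 + 4}\right)\right) + 1346 = \left(2636 + \left(2 + 0 \sqrt{19}\right)\right) + 1346 = \left(2636 + \left(2 + 0\right)\right) + 1346 = \left(2636 + 2\right) + 1346 = 2638 + 1346 = 3984$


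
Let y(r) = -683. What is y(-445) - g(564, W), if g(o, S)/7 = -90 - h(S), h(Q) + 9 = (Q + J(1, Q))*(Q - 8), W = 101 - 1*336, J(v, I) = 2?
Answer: 396217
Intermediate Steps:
W = -235 (W = 101 - 336 = -235)
h(Q) = -9 + (-8 + Q)*(2 + Q) (h(Q) = -9 + (Q + 2)*(Q - 8) = -9 + (2 + Q)*(-8 + Q) = -9 + (-8 + Q)*(2 + Q))
g(o, S) = -455 - 7*S² + 42*S (g(o, S) = 7*(-90 - (-25 + S² - 6*S)) = 7*(-90 + (25 - S² + 6*S)) = 7*(-65 - S² + 6*S) = -455 - 7*S² + 42*S)
y(-445) - g(564, W) = -683 - (-455 - 7*(-235)² + 42*(-235)) = -683 - (-455 - 7*55225 - 9870) = -683 - (-455 - 386575 - 9870) = -683 - 1*(-396900) = -683 + 396900 = 396217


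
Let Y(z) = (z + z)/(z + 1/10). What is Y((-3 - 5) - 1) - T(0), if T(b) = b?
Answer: 180/89 ≈ 2.0225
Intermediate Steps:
Y(z) = 2*z/(1/10 + z) (Y(z) = (2*z)/(z + 1/10) = (2*z)/(1/10 + z) = 2*z/(1/10 + z))
Y((-3 - 5) - 1) - T(0) = 20*((-3 - 5) - 1)/(1 + 10*((-3 - 5) - 1)) - 1*0 = 20*(-8 - 1)/(1 + 10*(-8 - 1)) + 0 = 20*(-9)/(1 + 10*(-9)) + 0 = 20*(-9)/(1 - 90) + 0 = 20*(-9)/(-89) + 0 = 20*(-9)*(-1/89) + 0 = 180/89 + 0 = 180/89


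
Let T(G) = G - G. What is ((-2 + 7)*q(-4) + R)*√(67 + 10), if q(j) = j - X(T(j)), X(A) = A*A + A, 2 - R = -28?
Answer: 10*√77 ≈ 87.750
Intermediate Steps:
R = 30 (R = 2 - 1*(-28) = 2 + 28 = 30)
T(G) = 0
X(A) = A + A² (X(A) = A² + A = A + A²)
q(j) = j (q(j) = j - 0*(1 + 0) = j - 0 = j - 1*0 = j + 0 = j)
((-2 + 7)*q(-4) + R)*√(67 + 10) = ((-2 + 7)*(-4) + 30)*√(67 + 10) = (5*(-4) + 30)*√77 = (-20 + 30)*√77 = 10*√77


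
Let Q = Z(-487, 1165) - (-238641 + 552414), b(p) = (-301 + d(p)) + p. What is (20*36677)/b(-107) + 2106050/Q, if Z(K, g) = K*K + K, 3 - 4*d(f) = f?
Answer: -114701368330/58666251 ≈ -1955.2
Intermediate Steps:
d(f) = ¾ - f/4
Z(K, g) = K + K² (Z(K, g) = K² + K = K + K²)
b(p) = -1201/4 + 3*p/4 (b(p) = (-301 + (¾ - p/4)) + p = (-1201/4 - p/4) + p = -1201/4 + 3*p/4)
Q = -77091 (Q = -487*(1 - 487) - (-238641 + 552414) = -487*(-486) - 1*313773 = 236682 - 313773 = -77091)
(20*36677)/b(-107) + 2106050/Q = (20*36677)/(-1201/4 + (¾)*(-107)) + 2106050/(-77091) = 733540/(-1201/4 - 321/4) + 2106050*(-1/77091) = 733540/(-761/2) - 2106050/77091 = 733540*(-2/761) - 2106050/77091 = -1467080/761 - 2106050/77091 = -114701368330/58666251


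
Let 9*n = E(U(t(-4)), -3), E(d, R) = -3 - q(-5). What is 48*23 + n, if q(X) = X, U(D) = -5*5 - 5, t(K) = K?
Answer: 9938/9 ≈ 1104.2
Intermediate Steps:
U(D) = -30 (U(D) = -25 - 5 = -30)
E(d, R) = 2 (E(d, R) = -3 - 1*(-5) = -3 + 5 = 2)
n = 2/9 (n = (⅑)*2 = 2/9 ≈ 0.22222)
48*23 + n = 48*23 + 2/9 = 1104 + 2/9 = 9938/9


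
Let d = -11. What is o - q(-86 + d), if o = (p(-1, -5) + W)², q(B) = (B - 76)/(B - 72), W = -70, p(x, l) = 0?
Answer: 827927/169 ≈ 4899.0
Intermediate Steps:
q(B) = (-76 + B)/(-72 + B)
o = 4900 (o = (0 - 70)² = (-70)² = 4900)
o - q(-86 + d) = 4900 - (-76 + (-86 - 11))/(-72 + (-86 - 11)) = 4900 - (-76 - 97)/(-72 - 97) = 4900 - (-173)/(-169) = 4900 - (-1)*(-173)/169 = 4900 - 1*173/169 = 4900 - 173/169 = 827927/169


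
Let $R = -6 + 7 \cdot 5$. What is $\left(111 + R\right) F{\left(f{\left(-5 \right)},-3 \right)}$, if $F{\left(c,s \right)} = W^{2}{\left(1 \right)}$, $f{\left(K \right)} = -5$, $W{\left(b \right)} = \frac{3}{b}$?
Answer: $1260$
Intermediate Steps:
$F{\left(c,s \right)} = 9$ ($F{\left(c,s \right)} = \left(\frac{3}{1}\right)^{2} = \left(3 \cdot 1\right)^{2} = 3^{2} = 9$)
$R = 29$ ($R = -6 + 35 = 29$)
$\left(111 + R\right) F{\left(f{\left(-5 \right)},-3 \right)} = \left(111 + 29\right) 9 = 140 \cdot 9 = 1260$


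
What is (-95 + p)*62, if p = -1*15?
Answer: -6820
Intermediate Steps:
p = -15
(-95 + p)*62 = (-95 - 15)*62 = -110*62 = -6820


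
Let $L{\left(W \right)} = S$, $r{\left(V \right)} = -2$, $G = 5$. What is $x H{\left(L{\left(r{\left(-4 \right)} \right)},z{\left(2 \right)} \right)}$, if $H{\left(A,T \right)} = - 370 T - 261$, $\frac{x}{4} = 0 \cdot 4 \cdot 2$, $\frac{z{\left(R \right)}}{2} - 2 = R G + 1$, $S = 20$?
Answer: $0$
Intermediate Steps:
$z{\left(R \right)} = 6 + 10 R$ ($z{\left(R \right)} = 4 + 2 \left(R 5 + 1\right) = 4 + 2 \left(5 R + 1\right) = 4 + 2 \left(1 + 5 R\right) = 4 + \left(2 + 10 R\right) = 6 + 10 R$)
$L{\left(W \right)} = 20$
$x = 0$ ($x = 4 \cdot 0 \cdot 4 \cdot 2 = 4 \cdot 0 \cdot 2 = 4 \cdot 0 = 0$)
$H{\left(A,T \right)} = -261 - 370 T$
$x H{\left(L{\left(r{\left(-4 \right)} \right)},z{\left(2 \right)} \right)} = 0 \left(-261 - 370 \left(6 + 10 \cdot 2\right)\right) = 0 \left(-261 - 370 \left(6 + 20\right)\right) = 0 \left(-261 - 9620\right) = 0 \left(-9881\right) = 0$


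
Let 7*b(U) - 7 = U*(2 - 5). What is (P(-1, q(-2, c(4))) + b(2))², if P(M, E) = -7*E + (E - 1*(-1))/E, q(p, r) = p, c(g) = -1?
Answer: 42025/196 ≈ 214.41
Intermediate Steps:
b(U) = 1 - 3*U/7 (b(U) = 1 + (U*(2 - 5))/7 = 1 + (U*(-3))/7 = 1 + (-3*U)/7 = 1 - 3*U/7)
P(M, E) = -7*E + (1 + E)/E (P(M, E) = -7*E + (E + 1)/E = -7*E + (1 + E)/E)
(P(-1, q(-2, c(4))) + b(2))² = ((1 + 1/(-2) - 7*(-2)) + (1 - 3/7*2))² = ((1 - ½ + 14) + (1 - 6/7))² = (29/2 + ⅐)² = (205/14)² = 42025/196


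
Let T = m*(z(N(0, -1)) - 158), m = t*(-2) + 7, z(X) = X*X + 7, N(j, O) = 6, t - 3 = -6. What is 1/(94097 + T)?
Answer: 1/92602 ≈ 1.0799e-5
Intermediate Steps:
t = -3 (t = 3 - 6 = -3)
z(X) = 7 + X² (z(X) = X² + 7 = 7 + X²)
m = 13 (m = -3*(-2) + 7 = 6 + 7 = 13)
T = -1495 (T = 13*((7 + 6²) - 158) = 13*((7 + 36) - 158) = 13*(43 - 158) = 13*(-115) = -1495)
1/(94097 + T) = 1/(94097 - 1495) = 1/92602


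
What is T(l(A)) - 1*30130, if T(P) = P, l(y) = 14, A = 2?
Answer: -30116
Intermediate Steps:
T(l(A)) - 1*30130 = 14 - 1*30130 = 14 - 30130 = -30116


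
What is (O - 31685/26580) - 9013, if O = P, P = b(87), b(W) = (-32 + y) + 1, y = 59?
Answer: -47770597/5316 ≈ -8986.2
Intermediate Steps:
b(W) = 28 (b(W) = (-32 + 59) + 1 = 27 + 1 = 28)
P = 28
O = 28
(O - 31685/26580) - 9013 = (28 - 31685/26580) - 9013 = (28 - 31685*1/26580) - 9013 = (28 - 6337/5316) - 9013 = 142511/5316 - 9013 = -47770597/5316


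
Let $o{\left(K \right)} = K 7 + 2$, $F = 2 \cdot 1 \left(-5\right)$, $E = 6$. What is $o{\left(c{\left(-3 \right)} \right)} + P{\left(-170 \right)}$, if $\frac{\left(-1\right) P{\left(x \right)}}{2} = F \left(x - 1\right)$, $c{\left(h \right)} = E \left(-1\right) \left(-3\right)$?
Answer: $-3292$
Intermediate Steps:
$F = -10$ ($F = 2 \left(-5\right) = -10$)
$c{\left(h \right)} = 18$ ($c{\left(h \right)} = 6 \left(-1\right) \left(-3\right) = \left(-6\right) \left(-3\right) = 18$)
$P{\left(x \right)} = -20 + 20 x$ ($P{\left(x \right)} = - 2 \left(- 10 \left(x - 1\right)\right) = - 2 \left(- 10 \left(-1 + x\right)\right) = - 2 \left(10 - 10 x\right) = -20 + 20 x$)
$o{\left(K \right)} = 2 + 7 K$ ($o{\left(K \right)} = 7 K + 2 = 2 + 7 K$)
$o{\left(c{\left(-3 \right)} \right)} + P{\left(-170 \right)} = \left(2 + 7 \cdot 18\right) + \left(-20 + 20 \left(-170\right)\right) = \left(2 + 126\right) - 3420 = 128 - 3420 = -3292$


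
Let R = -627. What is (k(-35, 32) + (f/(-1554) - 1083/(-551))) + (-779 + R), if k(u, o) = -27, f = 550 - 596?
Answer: -32244833/22533 ≈ -1431.0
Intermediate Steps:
f = -46
(k(-35, 32) + (f/(-1554) - 1083/(-551))) + (-779 + R) = (-27 + (-46/(-1554) - 1083/(-551))) + (-779 - 627) = (-27 + (-46*(-1/1554) - 1083*(-1/551))) - 1406 = (-27 + (23/777 + 57/29)) - 1406 = (-27 + 44956/22533) - 1406 = -563435/22533 - 1406 = -32244833/22533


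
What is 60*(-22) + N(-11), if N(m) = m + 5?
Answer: -1326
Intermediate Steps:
N(m) = 5 + m
60*(-22) + N(-11) = 60*(-22) + (5 - 11) = -1320 - 6 = -1326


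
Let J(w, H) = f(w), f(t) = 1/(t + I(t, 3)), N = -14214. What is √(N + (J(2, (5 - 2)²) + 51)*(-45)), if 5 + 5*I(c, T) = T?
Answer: I*√264594/4 ≈ 128.6*I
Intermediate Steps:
I(c, T) = -1 + T/5
f(t) = 1/(-⅖ + t) (f(t) = 1/(t + (-1 + (⅕)*3)) = 1/(t + (-1 + ⅗)) = 1/(t - ⅖) = 1/(-⅖ + t))
J(w, H) = 5/(-2 + 5*w)
√(N + (J(2, (5 - 2)²) + 51)*(-45)) = √(-14214 + (5/(-2 + 5*2) + 51)*(-45)) = √(-14214 + (5/(-2 + 10) + 51)*(-45)) = √(-14214 + (5/8 + 51)*(-45)) = √(-14214 + (413/8)*(-45)) = √(-14214 - 18585/8) = √(-132297/8) = I*√264594/4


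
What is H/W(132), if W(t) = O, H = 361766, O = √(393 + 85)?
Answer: 180883*√478/239 ≈ 16547.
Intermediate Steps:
O = √478 ≈ 21.863
W(t) = √478
H/W(132) = 361766/(√478) = 361766*(√478/478) = 180883*√478/239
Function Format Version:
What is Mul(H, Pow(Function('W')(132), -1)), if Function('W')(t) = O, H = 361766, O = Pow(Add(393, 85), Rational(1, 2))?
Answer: Mul(Rational(180883, 239), Pow(478, Rational(1, 2))) ≈ 16547.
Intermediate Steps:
O = Pow(478, Rational(1, 2)) ≈ 21.863
Function('W')(t) = Pow(478, Rational(1, 2))
Mul(H, Pow(Function('W')(132), -1)) = Mul(361766, Pow(Pow(478, Rational(1, 2)), -1)) = Mul(361766, Mul(Rational(1, 478), Pow(478, Rational(1, 2)))) = Mul(Rational(180883, 239), Pow(478, Rational(1, 2)))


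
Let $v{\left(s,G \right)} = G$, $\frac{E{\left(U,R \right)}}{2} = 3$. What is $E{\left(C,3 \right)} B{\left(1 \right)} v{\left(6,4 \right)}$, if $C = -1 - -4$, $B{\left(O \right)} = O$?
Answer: $24$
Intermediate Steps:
$C = 3$ ($C = -1 + 4 = 3$)
$E{\left(U,R \right)} = 6$ ($E{\left(U,R \right)} = 2 \cdot 3 = 6$)
$E{\left(C,3 \right)} B{\left(1 \right)} v{\left(6,4 \right)} = 6 \cdot 1 \cdot 4 = 6 \cdot 4 = 24$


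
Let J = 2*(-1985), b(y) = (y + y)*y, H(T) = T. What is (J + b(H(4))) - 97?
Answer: -4035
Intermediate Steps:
b(y) = 2*y² (b(y) = (2*y)*y = 2*y²)
J = -3970
(J + b(H(4))) - 97 = (-3970 + 2*4²) - 97 = (-3970 + 2*16) - 97 = (-3970 + 32) - 97 = -3938 - 97 = -4035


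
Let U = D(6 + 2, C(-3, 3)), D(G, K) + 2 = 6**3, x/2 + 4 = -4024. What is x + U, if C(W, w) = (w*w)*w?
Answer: -7842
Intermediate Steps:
x = -8056 (x = -8 + 2*(-4024) = -8 - 8048 = -8056)
C(W, w) = w**3 (C(W, w) = w**2*w = w**3)
D(G, K) = 214 (D(G, K) = -2 + 6**3 = -2 + 216 = 214)
U = 214
x + U = -8056 + 214 = -7842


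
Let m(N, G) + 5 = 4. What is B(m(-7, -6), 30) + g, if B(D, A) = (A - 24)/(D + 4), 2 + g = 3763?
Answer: 3763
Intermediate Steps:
g = 3761 (g = -2 + 3763 = 3761)
m(N, G) = -1 (m(N, G) = -5 + 4 = -1)
B(D, A) = (-24 + A)/(4 + D)
B(m(-7, -6), 30) + g = (-24 + 30)/(4 - 1) + 3761 = 6/3 + 3761 = (⅓)*6 + 3761 = 2 + 3761 = 3763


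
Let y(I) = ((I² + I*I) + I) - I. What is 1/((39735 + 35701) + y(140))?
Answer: 1/114636 ≈ 8.7233e-6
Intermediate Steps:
y(I) = 2*I² (y(I) = ((I² + I²) + I) - I = (2*I² + I) - I = (I + 2*I²) - I = 2*I²)
1/((39735 + 35701) + y(140)) = 1/((39735 + 35701) + 2*140²) = 1/(75436 + 2*19600) = 1/(75436 + 39200) = 1/114636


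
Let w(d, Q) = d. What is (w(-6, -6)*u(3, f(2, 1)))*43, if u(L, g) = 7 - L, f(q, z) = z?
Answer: -1032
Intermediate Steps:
(w(-6, -6)*u(3, f(2, 1)))*43 = -6*(7 - 1*3)*43 = -6*(7 - 3)*43 = -6*4*43 = -24*43 = -1032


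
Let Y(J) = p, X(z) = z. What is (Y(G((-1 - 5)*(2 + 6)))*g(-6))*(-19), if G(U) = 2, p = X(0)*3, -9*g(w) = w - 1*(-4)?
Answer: 0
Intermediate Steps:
g(w) = -4/9 - w/9 (g(w) = -(w - 1*(-4))/9 = -(w + 4)/9 = -(4 + w)/9 = -4/9 - w/9)
p = 0 (p = 0*3 = 0)
Y(J) = 0
(Y(G((-1 - 5)*(2 + 6)))*g(-6))*(-19) = (0*(-4/9 - ⅑*(-6)))*(-19) = (0*(-4/9 + ⅔))*(-19) = (0*(2/9))*(-19) = 0*(-19) = 0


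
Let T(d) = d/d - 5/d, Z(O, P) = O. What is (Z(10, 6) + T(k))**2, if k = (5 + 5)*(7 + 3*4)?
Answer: 173889/1444 ≈ 120.42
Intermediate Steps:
k = 190 (k = 10*(7 + 12) = 10*19 = 190)
T(d) = 1 - 5/d
(Z(10, 6) + T(k))**2 = (10 + (-5 + 190)/190)**2 = (10 + (1/190)*185)**2 = (10 + 37/38)**2 = (417/38)**2 = 173889/1444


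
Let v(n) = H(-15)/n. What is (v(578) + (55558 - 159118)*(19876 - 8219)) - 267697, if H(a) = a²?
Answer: -697915704401/578 ≈ -1.2075e+9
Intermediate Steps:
v(n) = 225/n (v(n) = (-15)²/n = 225/n)
(v(578) + (55558 - 159118)*(19876 - 8219)) - 267697 = (225/578 + (55558 - 159118)*(19876 - 8219)) - 267697 = (225*(1/578) - 103560*11657) - 267697 = (225/578 - 1207198920) - 267697 = -697760975535/578 - 267697 = -697915704401/578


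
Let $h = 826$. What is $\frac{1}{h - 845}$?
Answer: $- \frac{1}{19} \approx -0.052632$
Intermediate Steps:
$\frac{1}{h - 845} = \frac{1}{826 - 845} = \frac{1}{-19} = - \frac{1}{19}$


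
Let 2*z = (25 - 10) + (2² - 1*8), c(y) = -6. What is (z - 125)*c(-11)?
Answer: 717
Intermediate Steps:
z = 11/2 (z = ((25 - 10) + (2² - 1*8))/2 = (15 + (4 - 8))/2 = (15 - 4)/2 = (½)*11 = 11/2 ≈ 5.5000)
(z - 125)*c(-11) = (11/2 - 125)*(-6) = -239/2*(-6) = 717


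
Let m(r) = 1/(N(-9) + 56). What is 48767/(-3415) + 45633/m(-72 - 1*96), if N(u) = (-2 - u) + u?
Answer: 8415132763/3415 ≈ 2.4642e+6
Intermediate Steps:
N(u) = -2
m(r) = 1/54 (m(r) = 1/(-2 + 56) = 1/54)
48767/(-3415) + 45633/m(-72 - 1*96) = 48767/(-3415) + 45633/(1/54) = 48767*(-1/3415) + 45633*54 = -48767/3415 + 2464182 = 8415132763/3415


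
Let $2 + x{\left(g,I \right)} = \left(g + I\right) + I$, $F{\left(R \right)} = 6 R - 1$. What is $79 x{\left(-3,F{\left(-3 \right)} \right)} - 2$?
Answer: $-3399$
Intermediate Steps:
$F{\left(R \right)} = -1 + 6 R$
$x{\left(g,I \right)} = -2 + g + 2 I$ ($x{\left(g,I \right)} = -2 + \left(\left(g + I\right) + I\right) = -2 + \left(\left(I + g\right) + I\right) = -2 + \left(g + 2 I\right) = -2 + g + 2 I$)
$79 x{\left(-3,F{\left(-3 \right)} \right)} - 2 = 79 \left(-2 - 3 + 2 \left(-1 + 6 \left(-3\right)\right)\right) - 2 = 79 \left(-2 - 3 + 2 \left(-1 - 18\right)\right) - 2 = 79 \left(-2 - 3 + 2 \left(-19\right)\right) - 2 = 79 \left(-2 - 3 - 38\right) - 2 = 79 \left(-43\right) - 2 = -3397 - 2 = -3399$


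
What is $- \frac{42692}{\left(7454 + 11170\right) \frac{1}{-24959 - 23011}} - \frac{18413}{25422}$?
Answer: $\frac{1084630557241}{9863736} \approx 1.0996 \cdot 10^{5}$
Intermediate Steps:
$- \frac{42692}{\left(7454 + 11170\right) \frac{1}{-24959 - 23011}} - \frac{18413}{25422} = - \frac{42692}{18624 \frac{1}{-47970}} - \frac{18413}{25422} = - \frac{42692}{18624 \left(- \frac{1}{47970}\right)} - \frac{18413}{25422} = - \frac{42692}{- \frac{3104}{7995}} - \frac{18413}{25422} = \left(-42692\right) \left(- \frac{7995}{3104}\right) - \frac{18413}{25422} = \frac{85330635}{776} - \frac{18413}{25422} = \frac{1084630557241}{9863736}$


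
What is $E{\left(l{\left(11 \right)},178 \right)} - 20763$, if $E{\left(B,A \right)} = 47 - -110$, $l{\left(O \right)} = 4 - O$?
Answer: $-20606$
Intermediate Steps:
$E{\left(B,A \right)} = 157$ ($E{\left(B,A \right)} = 47 + 110 = 157$)
$E{\left(l{\left(11 \right)},178 \right)} - 20763 = 157 - 20763 = -20606$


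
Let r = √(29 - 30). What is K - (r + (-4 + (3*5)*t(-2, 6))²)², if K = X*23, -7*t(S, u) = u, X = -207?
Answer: -205306536/2401 - 27848*I/49 ≈ -85509.0 - 568.33*I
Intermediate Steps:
t(S, u) = -u/7
K = -4761 (K = -207*23 = -4761)
r = I (r = √(-1) = I ≈ 1.0*I)
K - (r + (-4 + (3*5)*t(-2, 6))²)² = -4761 - (I + (-4 + (3*5)*(-⅐*6))²)² = -4761 - (I + (-4 + 15*(-6/7))²)² = -4761 - (I + (-4 - 90/7)²)² = -4761 - (I + (-118/7)²)² = -4761 - (I + 13924/49)² = -4761 - (13924/49 + I)²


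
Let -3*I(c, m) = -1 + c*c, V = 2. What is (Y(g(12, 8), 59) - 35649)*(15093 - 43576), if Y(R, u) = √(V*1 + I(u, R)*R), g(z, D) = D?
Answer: 1015390467 - 28483*I*√9278 ≈ 1.0154e+9 - 2.7436e+6*I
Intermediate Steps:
I(c, m) = ⅓ - c²/3 (I(c, m) = -(-1 + c*c)/3 = -(-1 + c²)/3 = ⅓ - c²/3)
Y(R, u) = √(2 + R*(⅓ - u²/3)) (Y(R, u) = √(2*1 + (⅓ - u²/3)*R) = √(2 + R*(⅓ - u²/3)))
(Y(g(12, 8), 59) - 35649)*(15093 - 43576) = (√3*√(6 - 1*8*(-1 + 59²))/3 - 35649)*(15093 - 43576) = (√3*√(6 - 1*8*(-1 + 3481))/3 - 35649)*(-28483) = (√3*√(6 - 1*8*3480)/3 - 35649)*(-28483) = (√3*√(6 - 27840)/3 - 35649)*(-28483) = (√3*√(-27834)/3 - 35649)*(-28483) = (√3*(I*√27834)/3 - 35649)*(-28483) = (I*√9278 - 35649)*(-28483) = (-35649 + I*√9278)*(-28483) = 1015390467 - 28483*I*√9278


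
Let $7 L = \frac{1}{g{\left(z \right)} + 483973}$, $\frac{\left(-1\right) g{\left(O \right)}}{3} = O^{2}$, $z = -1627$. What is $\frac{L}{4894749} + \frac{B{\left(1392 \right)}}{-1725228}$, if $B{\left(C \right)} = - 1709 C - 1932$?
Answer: $\frac{16898496960602220347}{12245054356134308646} \approx 1.38$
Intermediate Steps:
$B{\left(C \right)} = -1932 - 1709 C$
$g{\left(O \right)} = - 3 O^{2}$
$L = - \frac{1}{52201898}$ ($L = \frac{1}{7 \left(- 3 \left(-1627\right)^{2} + 483973\right)} = \frac{1}{7 \left(\left(-3\right) 2647129 + 483973\right)} = \frac{1}{7 \left(-7941387 + 483973\right)} = \frac{1}{7 \left(-7457414\right)} = \frac{1}{7} \left(- \frac{1}{7457414}\right) = - \frac{1}{52201898} \approx -1.9156 \cdot 10^{-8}$)
$\frac{L}{4894749} + \frac{B{\left(1392 \right)}}{-1725228} = - \frac{1}{52201898 \cdot 4894749} + \frac{-1932 - 2378928}{-1725228} = \left(- \frac{1}{52201898}\right) \frac{1}{4894749} + \left(-1932 - 2378928\right) \left(- \frac{1}{1725228}\right) = - \frac{1}{255515188033602} - - \frac{66135}{47923} = - \frac{1}{255515188033602} + \frac{66135}{47923} = \frac{16898496960602220347}{12245054356134308646}$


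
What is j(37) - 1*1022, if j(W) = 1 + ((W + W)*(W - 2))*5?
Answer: 11929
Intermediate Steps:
j(W) = 1 + 10*W*(-2 + W) (j(W) = 1 + ((2*W)*(-2 + W))*5 = 1 + (2*W*(-2 + W))*5 = 1 + 10*W*(-2 + W))
j(37) - 1*1022 = (1 - 20*37 + 10*37²) - 1*1022 = (1 - 740 + 10*1369) - 1022 = (1 - 740 + 13690) - 1022 = 12951 - 1022 = 11929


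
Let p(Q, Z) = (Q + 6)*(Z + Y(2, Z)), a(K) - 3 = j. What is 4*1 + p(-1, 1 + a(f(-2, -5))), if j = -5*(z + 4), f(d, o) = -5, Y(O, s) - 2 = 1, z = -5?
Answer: 64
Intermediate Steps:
Y(O, s) = 3 (Y(O, s) = 2 + 1 = 3)
j = 5 (j = -5*(-5 + 4) = -5*(-1) = 5)
a(K) = 8 (a(K) = 3 + 5 = 8)
p(Q, Z) = (3 + Z)*(6 + Q) (p(Q, Z) = (Q + 6)*(Z + 3) = (6 + Q)*(3 + Z) = (3 + Z)*(6 + Q))
4*1 + p(-1, 1 + a(f(-2, -5))) = 4*1 + (18 + 3*(-1) + 6*(1 + 8) - (1 + 8)) = 4 + (18 - 3 + 6*9 - 1*9) = 4 + (18 - 3 + 54 - 9) = 4 + 60 = 64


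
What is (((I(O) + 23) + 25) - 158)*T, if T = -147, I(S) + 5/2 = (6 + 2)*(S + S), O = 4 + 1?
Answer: 9555/2 ≈ 4777.5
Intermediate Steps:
O = 5
I(S) = -5/2 + 16*S (I(S) = -5/2 + (6 + 2)*(S + S) = -5/2 + 8*(2*S) = -5/2 + 16*S)
(((I(O) + 23) + 25) - 158)*T = ((((-5/2 + 16*5) + 23) + 25) - 158)*(-147) = ((((-5/2 + 80) + 23) + 25) - 158)*(-147) = (((155/2 + 23) + 25) - 158)*(-147) = ((201/2 + 25) - 158)*(-147) = (251/2 - 158)*(-147) = -65/2*(-147) = 9555/2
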